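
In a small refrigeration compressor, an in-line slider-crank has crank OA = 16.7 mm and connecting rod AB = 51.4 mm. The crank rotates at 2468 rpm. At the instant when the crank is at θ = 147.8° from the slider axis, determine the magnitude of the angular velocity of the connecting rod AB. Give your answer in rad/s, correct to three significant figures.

72.1

ω = 258.4 rad/s (converted from 2468 rpm).
The rod makes angle φ with the slider axis where L sinφ = r sinθ; differentiating, L cosφ·φ̇ = r ω cosθ.
L cosφ = √(L² − r² sin²θ) = 0.050624 m.
|ω_rod| = r ω |cosθ| / √(L² − r² sin²θ) = 0.0167·258.4·0.84619/0.050624 = 72.145 rad/s.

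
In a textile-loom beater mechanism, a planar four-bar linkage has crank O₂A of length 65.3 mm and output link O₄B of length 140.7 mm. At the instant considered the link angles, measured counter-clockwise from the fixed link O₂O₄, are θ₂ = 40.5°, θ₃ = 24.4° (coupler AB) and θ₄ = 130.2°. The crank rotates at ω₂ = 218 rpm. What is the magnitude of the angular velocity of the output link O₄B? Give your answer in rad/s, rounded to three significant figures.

3.05

ω₂ = 22.83 rad/s (from 218 rpm).
Differentiating the loop-closure r₂e^{iθ₂}+r₃e^{iθ₃}=r₁+r₄e^{iθ₄} gives r₂ω₂e^{iθ₂}+r₃ω₃e^{iθ₃}=r₄ω₄e^{iθ₄}.
Eliminating the other unknown: ω₄ = r₂ω₂ sin(θ₂−θ₃) / [r₄ sin(θ₄−θ₃)].
Numerator sine = +0.27731; denominator sine = +0.96222.
Result = 0.0653·22.83·(+0.27731) / (0.1407·(+0.96222)) = +3.0535 rad/s; magnitude 3.0535 rad/s.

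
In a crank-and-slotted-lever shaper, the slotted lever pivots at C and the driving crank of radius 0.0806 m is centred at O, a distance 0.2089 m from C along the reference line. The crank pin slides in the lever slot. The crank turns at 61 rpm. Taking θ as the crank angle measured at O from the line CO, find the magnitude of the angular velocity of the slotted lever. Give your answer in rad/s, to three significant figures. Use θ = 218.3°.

ω = 6.388 rad/s (from 61 rpm).
Crank pin A relative to C: A = (d + r cosθ, r sinθ); lever angle φ = atan2(r sinθ, d + r cosθ).
Differentiating tanφ: φ̇ = rω(d cosθ + r)/(d² + r² + 2dr cosθ).
d² + r² + 2dr cosθ = |CA|² = 0.0237085 m²;  d cosθ + r = -0.08334 m.
|ω_lever| = |0.0806·6.388·-0.08334| / 0.0237085 = 1.8098 rad/s.

1.81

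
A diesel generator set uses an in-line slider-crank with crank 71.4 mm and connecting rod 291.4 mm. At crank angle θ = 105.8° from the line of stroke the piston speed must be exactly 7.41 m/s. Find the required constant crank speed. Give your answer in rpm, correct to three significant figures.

For an in-line slider-crank, |v_piston| = rω|sinθ|·[1 + r cosθ/√(L² − r² sin²θ)].
With r = 0.0714 m, L = 0.2914 m, θ = 105.8°: the bracketed kinematic factor |dx/dθ| = 0.063986 m.
ω = v/|dx/dθ| = 7.41/0.063986 = 115.81 rad/s.
N = 60ω/(2π) = 1105.9 rpm.

1110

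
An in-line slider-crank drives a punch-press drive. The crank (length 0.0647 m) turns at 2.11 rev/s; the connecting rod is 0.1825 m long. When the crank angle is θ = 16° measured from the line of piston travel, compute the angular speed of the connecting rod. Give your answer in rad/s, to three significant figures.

ω = 13.26 rad/s (converted from 2.11 rev/s).
The rod makes angle φ with the slider axis where L sinφ = r sinθ; differentiating, L cosφ·φ̇ = r ω cosθ.
L cosφ = √(L² − r² sin²θ) = 0.18163 m.
|ω_rod| = r ω |cosθ| / √(L² − r² sin²θ) = 0.0647·13.26·0.96126/0.18163 = 4.5397 rad/s.

4.54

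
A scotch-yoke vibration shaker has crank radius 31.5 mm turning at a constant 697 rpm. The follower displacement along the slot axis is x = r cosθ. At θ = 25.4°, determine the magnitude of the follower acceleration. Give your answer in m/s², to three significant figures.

152

ω = 72.99 rad/s (from 697 rpm).
x = r cosθ ⇒ ẍ = −rω² cosθ (ω constant).
|a| = rω²|cosθ| = 0.0315·(72.99)²·|cos 25.4°| = 151.59 m/s².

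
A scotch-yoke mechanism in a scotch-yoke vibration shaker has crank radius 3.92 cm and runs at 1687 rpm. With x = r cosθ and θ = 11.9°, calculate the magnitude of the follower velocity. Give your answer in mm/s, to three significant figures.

ω = 176.7 rad/s (from 1687 rpm).
x = r cosθ ⇒ ẋ = −rω sinθ.
|v| = rω|sinθ| = 0.0392·176.7·|sin 11.9°| = 1.428 m/s = 1428 mm/s.

1430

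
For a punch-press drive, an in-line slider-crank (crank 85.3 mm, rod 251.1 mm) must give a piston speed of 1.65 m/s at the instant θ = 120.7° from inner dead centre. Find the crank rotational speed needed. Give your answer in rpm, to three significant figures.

262

For an in-line slider-crank, |v_piston| = rω|sinθ|·[1 + r cosθ/√(L² − r² sin²θ)].
With r = 0.0853 m, L = 0.2511 m, θ = 120.7°: the bracketed kinematic factor |dx/dθ| = 0.060045 m.
ω = v/|dx/dθ| = 1.65/0.060045 = 27.48 rad/s.
N = 60ω/(2π) = 262.41 rpm.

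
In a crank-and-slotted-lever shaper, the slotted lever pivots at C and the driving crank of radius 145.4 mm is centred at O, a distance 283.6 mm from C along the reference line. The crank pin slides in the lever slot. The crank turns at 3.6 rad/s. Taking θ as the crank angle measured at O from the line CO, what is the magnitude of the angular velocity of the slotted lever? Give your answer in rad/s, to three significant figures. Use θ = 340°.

1.20

ω = 3.6 rad/s
Crank pin A relative to C: A = (d + r cosθ, r sinθ); lever angle φ = atan2(r sinθ, d + r cosθ).
Differentiating tanφ: φ̇ = rω(d cosθ + r)/(d² + r² + 2dr cosθ).
d² + r² + 2dr cosθ = |CA|² = 0.179067 m²;  d cosθ + r = +0.4119 m.
|ω_lever| = |0.1454·3.6·+0.4119| / 0.179067 = 1.204 rad/s.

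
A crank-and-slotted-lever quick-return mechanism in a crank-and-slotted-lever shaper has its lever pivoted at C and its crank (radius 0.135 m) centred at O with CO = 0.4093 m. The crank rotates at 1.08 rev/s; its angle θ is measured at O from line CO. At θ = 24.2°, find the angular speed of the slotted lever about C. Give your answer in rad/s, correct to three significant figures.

1.63

ω = 6.786 rad/s (from 1.08 rev/s).
Crank pin A relative to C: A = (d + r cosθ, r sinθ); lever angle φ = atan2(r sinθ, d + r cosθ).
Differentiating tanφ: φ̇ = rω(d cosθ + r)/(d² + r² + 2dr cosθ).
d² + r² + 2dr cosθ = |CA|² = 0.286551 m²;  d cosθ + r = +0.50833 m.
|ω_lever| = |0.135·6.786·+0.50833| / 0.286551 = 1.6251 rad/s.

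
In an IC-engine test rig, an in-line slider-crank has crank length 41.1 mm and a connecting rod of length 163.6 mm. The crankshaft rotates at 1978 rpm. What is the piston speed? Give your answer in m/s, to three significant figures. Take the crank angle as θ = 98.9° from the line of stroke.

8.07

ω = 2π·1978/60 = 207.1 rad/s
For an in-line slider-crank, x = r cosθ + √(L² − r² sin²θ), so v = −rω sinθ·[1 + r cosθ/√(L² − r² sin²θ)].
With r = 0.0411 m, L = 0.1636 m, θ = 98.9°: √(L² − r² sin²θ) = 0.15848 m.
v = −0.0411·207.1·0.98796·[1 + 0.0411·-0.15471/0.15848] = -8.0733 m/s.
|v| = 8.0733 m/s.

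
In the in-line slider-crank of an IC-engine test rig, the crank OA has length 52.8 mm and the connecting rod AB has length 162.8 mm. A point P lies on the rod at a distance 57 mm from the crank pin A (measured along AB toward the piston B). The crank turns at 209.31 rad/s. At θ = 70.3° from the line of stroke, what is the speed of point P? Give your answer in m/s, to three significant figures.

11.1

ω = 209.3 rad/s.  Crank-pin speed |V_A| = rω = 11.052 m/s, perpendicular to OA.
Rod angle: sinφ = −(r/L) sinθ ⇒ φ = -17.779°; ω_rod = −rω cosθ/√(L²−r²sin²θ) = -24.031 rad/s.
V_P = V_A + ω_rod × AP, with AP = 0.057 m along the rod.
Components: V_Px = −rω sinθ − a·ω_rod·sinφ = -10.823 m/s;  V_Py = rω cosθ + a·ω_rod·cosφ = +2.4211 m/s.
|V_P| = √(V_Px² + V_Py²) = 11.09 m/s.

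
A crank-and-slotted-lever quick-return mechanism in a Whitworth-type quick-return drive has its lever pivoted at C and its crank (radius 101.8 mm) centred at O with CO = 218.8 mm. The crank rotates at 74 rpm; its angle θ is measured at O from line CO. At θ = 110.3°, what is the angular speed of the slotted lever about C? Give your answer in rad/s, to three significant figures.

0.477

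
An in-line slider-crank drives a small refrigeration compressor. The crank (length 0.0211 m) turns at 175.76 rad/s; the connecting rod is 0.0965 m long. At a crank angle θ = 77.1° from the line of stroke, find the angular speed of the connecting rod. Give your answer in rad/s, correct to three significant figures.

8.78

ω = 175.8 rad/s
The rod makes angle φ with the slider axis where L sinφ = r sinθ; differentiating, L cosφ·φ̇ = r ω cosθ.
L cosφ = √(L² − r² sin²θ) = 0.094283 m.
|ω_rod| = r ω |cosθ| / √(L² − r² sin²θ) = 0.0211·175.8·0.22325/0.094283 = 8.7814 rad/s.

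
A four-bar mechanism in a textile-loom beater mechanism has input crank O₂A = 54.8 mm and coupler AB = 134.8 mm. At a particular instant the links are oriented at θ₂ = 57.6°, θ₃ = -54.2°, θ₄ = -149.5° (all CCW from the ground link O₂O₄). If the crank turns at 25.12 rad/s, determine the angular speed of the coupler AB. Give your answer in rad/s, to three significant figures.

4.67

ω₂ = 25.12 rad/s
Differentiating the loop-closure r₂e^{iθ₂}+r₃e^{iθ₃}=r₁+r₄e^{iθ₄} gives r₂ω₂e^{iθ₂}+r₃ω₃e^{iθ₃}=r₄ω₄e^{iθ₄}.
Eliminating the other unknown: ω₃ = r₂ω₂ sin(θ₄−θ₂) / [r₃ sin(θ₃−θ₄)].
Numerator sine = +0.45554; denominator sine = +0.99572.
Result = 0.0548·25.12·(+0.45554) / (0.1348·(+0.99572)) = +4.672 rad/s; magnitude 4.672 rad/s.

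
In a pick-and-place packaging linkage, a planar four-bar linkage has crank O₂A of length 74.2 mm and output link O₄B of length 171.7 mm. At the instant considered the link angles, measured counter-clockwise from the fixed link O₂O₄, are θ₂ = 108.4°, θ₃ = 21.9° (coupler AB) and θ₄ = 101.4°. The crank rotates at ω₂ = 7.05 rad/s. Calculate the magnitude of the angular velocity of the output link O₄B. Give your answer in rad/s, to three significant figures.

3.09

ω₂ = 7.05 rad/s
Differentiating the loop-closure r₂e^{iθ₂}+r₃e^{iθ₃}=r₁+r₄e^{iθ₄} gives r₂ω₂e^{iθ₂}+r₃ω₃e^{iθ₃}=r₄ω₄e^{iθ₄}.
Eliminating the other unknown: ω₄ = r₂ω₂ sin(θ₂−θ₃) / [r₄ sin(θ₄−θ₃)].
Numerator sine = +0.99813; denominator sine = +0.98325.
Result = 0.0742·7.05·(+0.99813) / (0.1717·(+0.98325)) = +3.0928 rad/s; magnitude 3.0928 rad/s.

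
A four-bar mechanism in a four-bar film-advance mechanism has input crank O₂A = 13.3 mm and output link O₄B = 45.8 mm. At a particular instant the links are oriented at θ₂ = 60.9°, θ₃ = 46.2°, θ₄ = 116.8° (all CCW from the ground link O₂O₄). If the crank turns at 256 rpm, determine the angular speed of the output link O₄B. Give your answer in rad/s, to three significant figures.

2.09

ω₂ = 26.81 rad/s (from 256 rpm).
Differentiating the loop-closure r₂e^{iθ₂}+r₃e^{iθ₃}=r₁+r₄e^{iθ₄} gives r₂ω₂e^{iθ₂}+r₃ω₃e^{iθ₃}=r₄ω₄e^{iθ₄}.
Eliminating the other unknown: ω₄ = r₂ω₂ sin(θ₂−θ₃) / [r₄ sin(θ₄−θ₃)].
Numerator sine = +0.25376; denominator sine = +0.94322.
Result = 0.0133·26.81·(+0.25376) / (0.0458·(+0.94322)) = +2.0944 rad/s; magnitude 2.0944 rad/s.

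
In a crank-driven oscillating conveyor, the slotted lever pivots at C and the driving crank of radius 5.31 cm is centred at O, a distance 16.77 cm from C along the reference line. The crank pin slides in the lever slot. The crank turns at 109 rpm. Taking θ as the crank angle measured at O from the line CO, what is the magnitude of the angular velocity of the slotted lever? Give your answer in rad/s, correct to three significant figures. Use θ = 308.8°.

2.28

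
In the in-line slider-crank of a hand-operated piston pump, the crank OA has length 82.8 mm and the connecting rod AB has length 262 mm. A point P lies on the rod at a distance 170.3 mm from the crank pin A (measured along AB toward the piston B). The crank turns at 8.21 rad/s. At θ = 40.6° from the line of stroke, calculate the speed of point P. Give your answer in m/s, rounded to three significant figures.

0.544

ω = 8.21 rad/s.  Crank-pin speed |V_A| = rω = 0.67979 m/s, perpendicular to OA.
Rod angle: sinφ = −(r/L) sinθ ⇒ φ = -11.868°; ω_rod = −rω cosθ/√(L²−r²sin²θ) = -2.013 rad/s.
V_P = V_A + ω_rod × AP, with AP = 0.1703 m along the rod.
Components: V_Px = −rω sinθ − a·ω_rod·sinφ = -0.51289 m/s;  V_Py = rω cosθ + a·ω_rod·cosφ = +0.18065 m/s.
|V_P| = √(V_Px² + V_Py²) = 0.54378 m/s.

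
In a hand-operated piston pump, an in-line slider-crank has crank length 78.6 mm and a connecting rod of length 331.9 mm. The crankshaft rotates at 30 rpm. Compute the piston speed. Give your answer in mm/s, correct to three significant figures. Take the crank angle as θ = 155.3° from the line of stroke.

ω = 2π·30/60 = 3.142 rad/s
For an in-line slider-crank, x = r cosθ + √(L² − r² sin²θ), so v = −rω sinθ·[1 + r cosθ/√(L² − r² sin²θ)].
With r = 0.0786 m, L = 0.3319 m, θ = 155.3°: √(L² − r² sin²θ) = 0.33027 m.
v = −0.0786·3.142·0.41787·[1 + 0.0786·-0.90851/0.33027] = -0.080874 m/s.
|v| = 0.080874 m/s = 80.874 mm/s.

80.9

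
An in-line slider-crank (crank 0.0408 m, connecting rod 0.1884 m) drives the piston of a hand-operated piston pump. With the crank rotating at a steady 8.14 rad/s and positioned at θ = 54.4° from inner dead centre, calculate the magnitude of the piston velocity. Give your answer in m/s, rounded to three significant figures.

0.305

ω = 8.14 rad/s
For an in-line slider-crank, x = r cosθ + √(L² − r² sin²θ), so v = −rω sinθ·[1 + r cosθ/√(L² − r² sin²θ)].
With r = 0.0408 m, L = 0.1884 m, θ = 54.4°: √(L² − r² sin²θ) = 0.18546 m.
v = −0.0408·8.14·0.81310·[1 + 0.0408·0.58212/0.18546] = -0.30462 m/s.
|v| = 0.30462 m/s.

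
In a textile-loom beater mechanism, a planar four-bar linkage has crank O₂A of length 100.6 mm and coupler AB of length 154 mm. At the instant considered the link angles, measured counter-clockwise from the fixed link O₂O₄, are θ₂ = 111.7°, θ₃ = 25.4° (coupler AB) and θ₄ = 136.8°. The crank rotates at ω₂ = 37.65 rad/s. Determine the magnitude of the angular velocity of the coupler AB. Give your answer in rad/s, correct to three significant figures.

ω₂ = 37.65 rad/s
Differentiating the loop-closure r₂e^{iθ₂}+r₃e^{iθ₃}=r₁+r₄e^{iθ₄} gives r₂ω₂e^{iθ₂}+r₃ω₃e^{iθ₃}=r₄ω₄e^{iθ₄}.
Eliminating the other unknown: ω₃ = r₂ω₂ sin(θ₄−θ₂) / [r₃ sin(θ₃−θ₄)].
Numerator sine = +0.42420; denominator sine = -0.93106.
Result = 0.1006·37.65·(+0.42420) / (0.154·(-0.93106)) = -11.206 rad/s; magnitude 11.206 rad/s.

11.2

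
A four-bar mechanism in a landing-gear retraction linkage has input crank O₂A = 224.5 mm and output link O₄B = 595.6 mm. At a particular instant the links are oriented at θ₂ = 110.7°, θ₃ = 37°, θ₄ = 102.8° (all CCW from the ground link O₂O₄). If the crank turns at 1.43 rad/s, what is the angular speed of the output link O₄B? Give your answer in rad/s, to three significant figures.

0.567

ω₂ = 1.43 rad/s
Differentiating the loop-closure r₂e^{iθ₂}+r₃e^{iθ₃}=r₁+r₄e^{iθ₄} gives r₂ω₂e^{iθ₂}+r₃ω₃e^{iθ₃}=r₄ω₄e^{iθ₄}.
Eliminating the other unknown: ω₄ = r₂ω₂ sin(θ₂−θ₃) / [r₄ sin(θ₄−θ₃)].
Numerator sine = +0.95981; denominator sine = +0.91212.
Result = 0.2245·1.43·(+0.95981) / (0.5956·(+0.91212)) = +0.56719 rad/s; magnitude 0.56719 rad/s.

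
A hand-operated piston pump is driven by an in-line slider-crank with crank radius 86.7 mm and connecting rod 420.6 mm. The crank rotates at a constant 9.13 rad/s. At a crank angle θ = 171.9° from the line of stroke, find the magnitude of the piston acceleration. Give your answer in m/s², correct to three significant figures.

ω = 9.13 rad/s
x(θ) = r cosθ + √(L² − r² sin²θ); with ω constant, a = ω²·d²x/dθ².
d²x/dθ² = −r cosθ − r²(cos2θ)/√u − r⁴ sin²2θ/(4u^{3/2}),  u = L² − r² sin²θ = 0.176755 m².
Substituting r = 0.0867 m, L = 0.4206 m, θ = 171.9°: d²x/dθ² = +0.068651 m.
a = ω²·d²x/dθ² = (9.13)²·(+0.068651) = +5.7225 m/s²;  |a| = 5.7225 m/s².

5.72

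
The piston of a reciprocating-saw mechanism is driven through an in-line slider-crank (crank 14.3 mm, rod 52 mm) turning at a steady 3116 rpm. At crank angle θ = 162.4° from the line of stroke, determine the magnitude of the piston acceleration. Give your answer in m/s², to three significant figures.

ω = 2π·3116/60 = 326.3 rad/s
x(θ) = r cosθ + √(L² − r² sin²θ); with ω constant, a = ω²·d²x/dθ².
d²x/dθ² = −r cosθ − r²(cos2θ)/√u − r⁴ sin²2θ/(4u^{3/2}),  u = L² − r² sin²θ = 0.0026853 m².
Substituting r = 0.0143 m, L = 0.052 m, θ = 162.4°: d²x/dθ² = +0.010381 m.
a = ω²·d²x/dθ² = (326.3)²·(+0.010381) = +1105.3 m/s²;  |a| = 1105.3 m/s².

1110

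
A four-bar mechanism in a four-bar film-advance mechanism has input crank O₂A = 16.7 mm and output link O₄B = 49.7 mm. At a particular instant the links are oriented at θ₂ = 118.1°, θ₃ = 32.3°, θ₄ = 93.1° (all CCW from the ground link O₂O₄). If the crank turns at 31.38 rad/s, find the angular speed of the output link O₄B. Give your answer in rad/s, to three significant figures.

ω₂ = 31.38 rad/s
Differentiating the loop-closure r₂e^{iθ₂}+r₃e^{iθ₃}=r₁+r₄e^{iθ₄} gives r₂ω₂e^{iθ₂}+r₃ω₃e^{iθ₃}=r₄ω₄e^{iθ₄}.
Eliminating the other unknown: ω₄ = r₂ω₂ sin(θ₂−θ₃) / [r₄ sin(θ₄−θ₃)].
Numerator sine = +0.99731; denominator sine = +0.87292.
Result = 0.0167·31.38·(+0.99731) / (0.0497·(+0.87292)) = +12.047 rad/s; magnitude 12.047 rad/s.

12.0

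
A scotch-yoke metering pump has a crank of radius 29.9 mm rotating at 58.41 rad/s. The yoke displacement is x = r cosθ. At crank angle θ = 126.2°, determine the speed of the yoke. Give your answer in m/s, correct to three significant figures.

1.41

ω = 58.41 rad/s
x = r cosθ ⇒ ẋ = −rω sinθ.
|v| = rω|sinθ| = 0.0299·58.41·|sin 126.2°| = 1.4093 m/s.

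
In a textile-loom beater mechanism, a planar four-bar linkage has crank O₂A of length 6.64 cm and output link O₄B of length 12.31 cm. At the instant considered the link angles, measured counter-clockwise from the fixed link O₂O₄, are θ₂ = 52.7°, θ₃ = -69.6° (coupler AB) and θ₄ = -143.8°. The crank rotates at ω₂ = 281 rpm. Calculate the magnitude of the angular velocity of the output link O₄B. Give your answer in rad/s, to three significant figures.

13.9

ω₂ = 29.43 rad/s (from 281 rpm).
Differentiating the loop-closure r₂e^{iθ₂}+r₃e^{iθ₃}=r₁+r₄e^{iθ₄} gives r₂ω₂e^{iθ₂}+r₃ω₃e^{iθ₃}=r₄ω₄e^{iθ₄}.
Eliminating the other unknown: ω₄ = r₂ω₂ sin(θ₂−θ₃) / [r₄ sin(θ₄−θ₃)].
Numerator sine = +0.84526; denominator sine = -0.96222.
Result = 0.0664·29.43·(+0.84526) / (0.1231·(-0.96222)) = -13.943 rad/s; magnitude 13.943 rad/s.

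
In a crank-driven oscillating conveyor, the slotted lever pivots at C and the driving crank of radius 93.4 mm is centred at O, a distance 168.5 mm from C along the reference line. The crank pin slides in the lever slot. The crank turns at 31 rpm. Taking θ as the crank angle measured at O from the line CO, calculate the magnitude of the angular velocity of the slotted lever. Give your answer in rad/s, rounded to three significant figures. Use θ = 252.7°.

0.473

ω = 3.246 rad/s (from 31 rpm).
Crank pin A relative to C: A = (d + r cosθ, r sinθ); lever angle φ = atan2(r sinθ, d + r cosθ).
Differentiating tanφ: φ̇ = rω(d cosθ + r)/(d² + r² + 2dr cosθ).
d² + r² + 2dr cosθ = |CA|² = 0.0277557 m²;  d cosθ + r = +0.043292 m.
|ω_lever| = |0.0934·3.246·+0.043292| / 0.0277557 = 0.47293 rad/s.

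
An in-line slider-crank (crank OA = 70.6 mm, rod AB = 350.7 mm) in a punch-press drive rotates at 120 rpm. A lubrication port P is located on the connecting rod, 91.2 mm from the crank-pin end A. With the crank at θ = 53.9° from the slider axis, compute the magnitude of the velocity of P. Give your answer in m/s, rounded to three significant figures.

0.834

ω = 12.57 rad/s.  Crank-pin speed |V_A| = rω = 0.88719 m/s, perpendicular to OA.
Rod angle: sinφ = −(r/L) sinθ ⇒ φ = -9.361°; ω_rod = −rω cosθ/√(L²−r²sin²θ) = -1.5106 rad/s.
V_P = V_A + ω_rod × AP, with AP = 0.0912 m along the rod.
Components: V_Px = −rω sinθ − a·ω_rod·sinφ = -0.73925 m/s;  V_Py = rω cosθ + a·ω_rod·cosφ = +0.38679 m/s.
|V_P| = √(V_Px² + V_Py²) = 0.83432 m/s.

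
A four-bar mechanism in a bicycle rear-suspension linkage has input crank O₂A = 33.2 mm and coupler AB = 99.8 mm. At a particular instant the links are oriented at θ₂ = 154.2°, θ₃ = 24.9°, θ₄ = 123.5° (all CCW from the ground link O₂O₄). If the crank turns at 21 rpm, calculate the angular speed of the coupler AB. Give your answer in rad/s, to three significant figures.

0.378

ω₂ = 2.199 rad/s (from 21 rpm).
Differentiating the loop-closure r₂e^{iθ₂}+r₃e^{iθ₃}=r₁+r₄e^{iθ₄} gives r₂ω₂e^{iθ₂}+r₃ω₃e^{iθ₃}=r₄ω₄e^{iθ₄}.
Eliminating the other unknown: ω₃ = r₂ω₂ sin(θ₄−θ₂) / [r₃ sin(θ₃−θ₄)].
Numerator sine = -0.51054; denominator sine = -0.98876.
Result = 0.0332·2.199·(-0.51054) / (0.0998·(-0.98876)) = +0.37774 rad/s; magnitude 0.37774 rad/s.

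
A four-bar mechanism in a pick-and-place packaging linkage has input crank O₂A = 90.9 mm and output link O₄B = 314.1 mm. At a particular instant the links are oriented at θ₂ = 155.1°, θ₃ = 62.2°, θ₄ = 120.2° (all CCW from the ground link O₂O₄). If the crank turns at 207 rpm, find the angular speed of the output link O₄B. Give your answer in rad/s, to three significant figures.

ω₂ = 21.68 rad/s (from 207 rpm).
Differentiating the loop-closure r₂e^{iθ₂}+r₃e^{iθ₃}=r₁+r₄e^{iθ₄} gives r₂ω₂e^{iθ₂}+r₃ω₃e^{iθ₃}=r₄ω₄e^{iθ₄}.
Eliminating the other unknown: ω₄ = r₂ω₂ sin(θ₂−θ₃) / [r₄ sin(θ₄−θ₃)].
Numerator sine = +0.99872; denominator sine = +0.84805.
Result = 0.0909·21.68·(+0.99872) / (0.3141·(+0.84805)) = +7.3878 rad/s; magnitude 7.3878 rad/s.

7.39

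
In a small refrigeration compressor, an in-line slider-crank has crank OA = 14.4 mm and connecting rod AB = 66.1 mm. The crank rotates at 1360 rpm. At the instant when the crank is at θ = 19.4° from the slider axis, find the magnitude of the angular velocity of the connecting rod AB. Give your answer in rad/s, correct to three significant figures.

ω = 142.4 rad/s (converted from 1360 rpm).
The rod makes angle φ with the slider axis where L sinφ = r sinθ; differentiating, L cosφ·φ̇ = r ω cosθ.
L cosφ = √(L² − r² sin²θ) = 0.065927 m.
|ω_rod| = r ω |cosθ| / √(L² − r² sin²θ) = 0.0144·142.4·0.94322/0.065927 = 29.342 rad/s.

29.3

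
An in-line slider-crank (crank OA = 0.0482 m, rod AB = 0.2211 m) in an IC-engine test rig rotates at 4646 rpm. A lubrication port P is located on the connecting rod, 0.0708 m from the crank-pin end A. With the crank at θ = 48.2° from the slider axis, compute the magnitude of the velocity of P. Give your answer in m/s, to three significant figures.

ω = 486.5 rad/s.  Crank-pin speed |V_A| = rω = 23.451 m/s, perpendicular to OA.
Rod angle: sinφ = −(r/L) sinθ ⇒ φ = -9.353°; ω_rod = −rω cosθ/√(L²−r²sin²θ) = -71.647 rad/s.
V_P = V_A + ω_rod × AP, with AP = 0.0708 m along the rod.
Components: V_Px = −rω sinθ − a·ω_rod·sinφ = -18.306 m/s;  V_Py = rω cosθ + a·ω_rod·cosφ = +10.625 m/s.
|V_P| = √(V_Px² + V_Py²) = 21.166 m/s.

21.2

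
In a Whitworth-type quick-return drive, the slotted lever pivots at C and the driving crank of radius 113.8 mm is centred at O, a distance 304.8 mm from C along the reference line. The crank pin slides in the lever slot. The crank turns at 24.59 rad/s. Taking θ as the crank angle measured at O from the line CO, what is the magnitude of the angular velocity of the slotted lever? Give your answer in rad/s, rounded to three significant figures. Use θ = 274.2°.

ω = 24.59 rad/s
Crank pin A relative to C: A = (d + r cosθ, r sinθ); lever angle φ = atan2(r sinθ, d + r cosθ).
Differentiating tanφ: φ̇ = rω(d cosθ + r)/(d² + r² + 2dr cosθ).
d² + r² + 2dr cosθ = |CA|² = 0.110934 m²;  d cosθ + r = +0.13612 m.
|ω_lever| = |0.1138·24.59·+0.13612| / 0.110934 = 3.4337 rad/s.

3.43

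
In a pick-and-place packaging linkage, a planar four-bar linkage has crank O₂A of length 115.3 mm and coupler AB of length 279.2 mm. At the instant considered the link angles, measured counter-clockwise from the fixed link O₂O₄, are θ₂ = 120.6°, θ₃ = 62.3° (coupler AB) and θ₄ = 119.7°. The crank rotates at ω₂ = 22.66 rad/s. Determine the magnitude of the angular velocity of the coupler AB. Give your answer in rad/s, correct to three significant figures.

ω₂ = 22.66 rad/s
Differentiating the loop-closure r₂e^{iθ₂}+r₃e^{iθ₃}=r₁+r₄e^{iθ₄} gives r₂ω₂e^{iθ₂}+r₃ω₃e^{iθ₃}=r₄ω₄e^{iθ₄}.
Eliminating the other unknown: ω₃ = r₂ω₂ sin(θ₄−θ₂) / [r₃ sin(θ₃−θ₄)].
Numerator sine = -0.01571; denominator sine = -0.84245.
Result = 0.1153·22.66·(-0.01571) / (0.2792·(-0.84245)) = +0.17447 rad/s; magnitude 0.17447 rad/s.

0.174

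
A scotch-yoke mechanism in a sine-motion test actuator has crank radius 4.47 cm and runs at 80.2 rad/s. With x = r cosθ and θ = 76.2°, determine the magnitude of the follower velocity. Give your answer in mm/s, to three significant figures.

3480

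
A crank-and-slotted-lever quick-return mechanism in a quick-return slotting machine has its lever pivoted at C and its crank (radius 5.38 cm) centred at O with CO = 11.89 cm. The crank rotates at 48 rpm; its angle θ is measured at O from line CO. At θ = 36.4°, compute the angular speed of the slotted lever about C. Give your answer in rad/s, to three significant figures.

ω = 5.027 rad/s (from 48 rpm).
Crank pin A relative to C: A = (d + r cosθ, r sinθ); lever angle φ = atan2(r sinθ, d + r cosθ).
Differentiating tanφ: φ̇ = rω(d cosθ + r)/(d² + r² + 2dr cosθ).
d² + r² + 2dr cosθ = |CA|² = 0.0273292 m²;  d cosθ + r = +0.1495 m.
|ω_lever| = |0.0538·5.027·+0.1495| / 0.0273292 = 1.4794 rad/s.

1.48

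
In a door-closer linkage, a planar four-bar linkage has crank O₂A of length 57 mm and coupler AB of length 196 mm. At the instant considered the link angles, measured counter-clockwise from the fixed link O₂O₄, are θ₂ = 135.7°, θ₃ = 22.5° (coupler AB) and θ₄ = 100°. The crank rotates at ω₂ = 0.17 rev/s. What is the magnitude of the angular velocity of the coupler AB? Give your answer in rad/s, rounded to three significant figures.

0.186

ω₂ = 1.068 rad/s (from 0.17 rev/s).
Differentiating the loop-closure r₂e^{iθ₂}+r₃e^{iθ₃}=r₁+r₄e^{iθ₄} gives r₂ω₂e^{iθ₂}+r₃ω₃e^{iθ₃}=r₄ω₄e^{iθ₄}.
Eliminating the other unknown: ω₃ = r₂ω₂ sin(θ₄−θ₂) / [r₃ sin(θ₃−θ₄)].
Numerator sine = -0.58354; denominator sine = -0.97630.
Result = 0.057·1.068·(-0.58354) / (0.196·(-0.97630)) = +0.18567 rad/s; magnitude 0.18567 rad/s.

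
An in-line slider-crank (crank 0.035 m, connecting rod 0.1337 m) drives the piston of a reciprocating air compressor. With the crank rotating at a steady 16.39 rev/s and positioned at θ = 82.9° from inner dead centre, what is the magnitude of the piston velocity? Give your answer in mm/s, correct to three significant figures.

ω = 2π·16.4 = 103 rad/s
For an in-line slider-crank, x = r cosθ + √(L² − r² sin²θ), so v = −rω sinθ·[1 + r cosθ/√(L² − r² sin²θ)].
With r = 0.035 m, L = 0.1337 m, θ = 82.9°: √(L² − r² sin²θ) = 0.12911 m.
v = −0.035·103·0.99233·[1 + 0.035·0.12360/0.12911] = -3.6966 m/s.
|v| = 3.6966 m/s = 3696.6 mm/s.

3700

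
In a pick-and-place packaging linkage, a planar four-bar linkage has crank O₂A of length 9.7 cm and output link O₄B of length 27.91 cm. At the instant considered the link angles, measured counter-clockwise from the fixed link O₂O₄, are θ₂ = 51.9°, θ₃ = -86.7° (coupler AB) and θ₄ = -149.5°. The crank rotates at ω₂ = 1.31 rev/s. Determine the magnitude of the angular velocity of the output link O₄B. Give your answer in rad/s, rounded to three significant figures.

2.13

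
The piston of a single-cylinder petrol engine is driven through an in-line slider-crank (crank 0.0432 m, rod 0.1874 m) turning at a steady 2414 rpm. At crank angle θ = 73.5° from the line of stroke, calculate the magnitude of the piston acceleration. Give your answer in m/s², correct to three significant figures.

240

ω = 2π·2414/60 = 252.8 rad/s
x(θ) = r cosθ + √(L² − r² sin²θ); with ω constant, a = ω²·d²x/dθ².
d²x/dθ² = −r cosθ − r²(cos2θ)/√u − r⁴ sin²2θ/(4u^{3/2}),  u = L² − r² sin²θ = 0.0334031 m².
Substituting r = 0.0432 m, L = 0.1874 m, θ = 73.5°: d²x/dθ² = -0.003748 m.
a = ω²·d²x/dθ² = (252.8)²·(-0.003748) = -239.51 m/s²;  |a| = 239.51 m/s².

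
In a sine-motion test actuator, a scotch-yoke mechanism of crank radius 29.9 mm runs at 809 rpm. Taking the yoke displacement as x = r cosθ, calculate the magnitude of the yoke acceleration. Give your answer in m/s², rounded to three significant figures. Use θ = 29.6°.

187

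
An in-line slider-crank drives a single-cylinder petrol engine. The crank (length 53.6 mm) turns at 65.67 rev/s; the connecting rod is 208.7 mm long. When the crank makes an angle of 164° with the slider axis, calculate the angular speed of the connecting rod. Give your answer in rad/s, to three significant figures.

ω = 412.6 rad/s (converted from 65.67 rev/s).
The rod makes angle φ with the slider axis where L sinφ = r sinθ; differentiating, L cosφ·φ̇ = r ω cosθ.
L cosφ = √(L² − r² sin²θ) = 0.20818 m.
|ω_rod| = r ω |cosθ| / √(L² − r² sin²θ) = 0.0536·412.6·0.96126/0.20818 = 102.12 rad/s.

102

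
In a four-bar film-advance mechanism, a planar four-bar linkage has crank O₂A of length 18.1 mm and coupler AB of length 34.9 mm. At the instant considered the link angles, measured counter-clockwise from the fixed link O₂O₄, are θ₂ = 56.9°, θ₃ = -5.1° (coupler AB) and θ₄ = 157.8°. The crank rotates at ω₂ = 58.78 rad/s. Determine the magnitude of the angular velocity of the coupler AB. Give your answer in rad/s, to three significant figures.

102

ω₂ = 58.78 rad/s
Differentiating the loop-closure r₂e^{iθ₂}+r₃e^{iθ₃}=r₁+r₄e^{iθ₄} gives r₂ω₂e^{iθ₂}+r₃ω₃e^{iθ₃}=r₄ω₄e^{iθ₄}.
Eliminating the other unknown: ω₃ = r₂ω₂ sin(θ₄−θ₂) / [r₃ sin(θ₃−θ₄)].
Numerator sine = +0.98196; denominator sine = -0.29404.
Result = 0.0181·58.78·(+0.98196) / (0.0349·(-0.29404)) = -101.8 rad/s; magnitude 101.8 rad/s.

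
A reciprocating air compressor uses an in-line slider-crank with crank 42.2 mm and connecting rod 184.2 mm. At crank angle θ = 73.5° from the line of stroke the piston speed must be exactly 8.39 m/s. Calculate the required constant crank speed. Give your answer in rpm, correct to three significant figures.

1860

For an in-line slider-crank, |v_piston| = rω|sinθ|·[1 + r cosθ/√(L² − r² sin²θ)].
With r = 0.0422 m, L = 0.1842 m, θ = 73.5°: the bracketed kinematic factor |dx/dθ| = 0.043161 m.
ω = v/|dx/dθ| = 8.39/0.043161 = 194.39 rad/s.
N = 60ω/(2π) = 1856.3 rpm.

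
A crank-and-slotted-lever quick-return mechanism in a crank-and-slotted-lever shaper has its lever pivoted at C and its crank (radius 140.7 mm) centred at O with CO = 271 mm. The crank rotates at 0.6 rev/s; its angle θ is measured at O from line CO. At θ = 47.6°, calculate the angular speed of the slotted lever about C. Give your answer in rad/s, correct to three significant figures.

1.19

ω = 3.77 rad/s (from 0.6 rev/s).
Crank pin A relative to C: A = (d + r cosθ, r sinθ); lever angle φ = atan2(r sinθ, d + r cosθ).
Differentiating tanφ: φ̇ = rω(d cosθ + r)/(d² + r² + 2dr cosθ).
d² + r² + 2dr cosθ = |CA|² = 0.144659 m²;  d cosθ + r = +0.32344 m.
|ω_lever| = |0.1407·3.77·+0.32344| / 0.144659 = 1.186 rad/s.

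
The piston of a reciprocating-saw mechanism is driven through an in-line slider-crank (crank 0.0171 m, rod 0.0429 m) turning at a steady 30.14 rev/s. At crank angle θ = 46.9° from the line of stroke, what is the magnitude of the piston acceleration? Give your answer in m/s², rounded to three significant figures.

ω = 2π·30.1 = 189.4 rad/s
x(θ) = r cosθ + √(L² − r² sin²θ); with ω constant, a = ω²·d²x/dθ².
d²x/dθ² = −r cosθ − r²(cos2θ)/√u − r⁴ sin²2θ/(4u^{3/2}),  u = L² − r² sin²θ = 0.00168452 m².
Substituting r = 0.0171 m, L = 0.0429 m, θ = 46.9°: d²x/dθ² = -0.01152 m.
a = ω²·d²x/dθ² = (189.4)²·(-0.01152) = -413.13 m/s²;  |a| = 413.13 m/s².

413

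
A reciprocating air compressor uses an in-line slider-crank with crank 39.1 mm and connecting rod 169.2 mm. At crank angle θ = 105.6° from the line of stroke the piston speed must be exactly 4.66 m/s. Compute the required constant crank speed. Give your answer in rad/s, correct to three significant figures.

132

For an in-line slider-crank, |v_piston| = rω|sinθ|·[1 + r cosθ/√(L² − r² sin²θ)].
With r = 0.0391 m, L = 0.1692 m, θ = 105.6°: the bracketed kinematic factor |dx/dθ| = 0.035259 m.
ω = v/|dx/dθ| = 4.66/0.035259 = 132.16 rad/s.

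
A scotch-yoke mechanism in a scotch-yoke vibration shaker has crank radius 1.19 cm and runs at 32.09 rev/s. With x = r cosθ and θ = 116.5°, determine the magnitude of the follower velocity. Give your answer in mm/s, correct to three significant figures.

ω = 201.6 rad/s (from 32.09 rev/s).
x = r cosθ ⇒ ẋ = −rω sinθ.
|v| = rω|sinθ| = 0.0119·201.6·|sin 116.5°| = 2.1473 m/s = 2147.3 mm/s.

2150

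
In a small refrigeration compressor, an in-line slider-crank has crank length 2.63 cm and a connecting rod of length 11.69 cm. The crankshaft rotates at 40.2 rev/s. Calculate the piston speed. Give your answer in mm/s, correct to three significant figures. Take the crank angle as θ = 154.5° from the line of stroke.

ω = 2π·40.2 = 252.6 rad/s
For an in-line slider-crank, x = r cosθ + √(L² − r² sin²θ), so v = −rω sinθ·[1 + r cosθ/√(L² − r² sin²θ)].
With r = 0.0263 m, L = 0.1169 m, θ = 154.5°: √(L² − r² sin²θ) = 0.11635 m.
v = −0.0263·252.6·0.43051·[1 + 0.0263·-0.90259/0.11635] = -2.2764 m/s.
|v| = 2.2764 m/s = 2276.4 mm/s.

2280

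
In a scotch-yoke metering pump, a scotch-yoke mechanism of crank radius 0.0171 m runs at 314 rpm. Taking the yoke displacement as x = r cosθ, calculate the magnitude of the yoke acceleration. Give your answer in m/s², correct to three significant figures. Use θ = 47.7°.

12.4

ω = 32.88 rad/s (from 314 rpm).
x = r cosθ ⇒ ẍ = −rω² cosθ (ω constant).
|a| = rω²|cosθ| = 0.0171·(32.88)²·|cos 47.7°| = 12.443 m/s².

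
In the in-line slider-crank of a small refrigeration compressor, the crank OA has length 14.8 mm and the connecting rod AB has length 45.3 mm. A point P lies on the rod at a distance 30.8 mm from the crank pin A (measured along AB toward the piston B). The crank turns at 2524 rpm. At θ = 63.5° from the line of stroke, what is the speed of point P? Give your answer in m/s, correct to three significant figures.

ω = 264.3 rad/s.  Crank-pin speed |V_A| = rω = 3.9118 m/s, perpendicular to OA.
Rod angle: sinφ = −(r/L) sinθ ⇒ φ = -17.001°; ω_rod = −rω cosθ/√(L²−r²sin²θ) = -40.292 rad/s.
V_P = V_A + ω_rod × AP, with AP = 0.0308 m along the rod.
Components: V_Px = −rω sinθ − a·ω_rod·sinφ = -3.8637 m/s;  V_Py = rω cosθ + a·ω_rod·cosφ = +0.5587 m/s.
|V_P| = √(V_Px² + V_Py²) = 3.9039 m/s.

3.90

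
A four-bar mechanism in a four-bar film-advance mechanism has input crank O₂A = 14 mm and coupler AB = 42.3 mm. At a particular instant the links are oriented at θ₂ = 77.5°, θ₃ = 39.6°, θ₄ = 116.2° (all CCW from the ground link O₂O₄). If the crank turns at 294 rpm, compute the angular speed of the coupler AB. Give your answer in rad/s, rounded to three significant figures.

ω₂ = 30.79 rad/s (from 294 rpm).
Differentiating the loop-closure r₂e^{iθ₂}+r₃e^{iθ₃}=r₁+r₄e^{iθ₄} gives r₂ω₂e^{iθ₂}+r₃ω₃e^{iθ₃}=r₄ω₄e^{iθ₄}.
Eliminating the other unknown: ω₃ = r₂ω₂ sin(θ₄−θ₂) / [r₃ sin(θ₃−θ₄)].
Numerator sine = +0.62524; denominator sine = -0.97278.
Result = 0.014·30.79·(+0.62524) / (0.0423·(-0.97278)) = -6.5494 rad/s; magnitude 6.5494 rad/s.

6.55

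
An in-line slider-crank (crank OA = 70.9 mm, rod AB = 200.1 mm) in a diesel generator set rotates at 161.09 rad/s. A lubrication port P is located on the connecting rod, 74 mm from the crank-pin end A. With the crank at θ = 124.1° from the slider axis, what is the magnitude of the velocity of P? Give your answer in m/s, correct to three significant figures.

ω = 161.1 rad/s.  Crank-pin speed |V_A| = rω = 11.421 m/s, perpendicular to OA.
Rod angle: sinφ = −(r/L) sinθ ⇒ φ = -17.062°; ω_rod = −rω cosθ/√(L²−r²sin²θ) = +33.473 rad/s.
V_P = V_A + ω_rod × AP, with AP = 0.074 m along the rod.
Components: V_Px = −rω sinθ − a·ω_rod·sinφ = -8.7308 m/s;  V_Py = rω cosθ + a·ω_rod·cosφ = -4.0352 m/s.
|V_P| = √(V_Px² + V_Py²) = 9.6182 m/s.

9.62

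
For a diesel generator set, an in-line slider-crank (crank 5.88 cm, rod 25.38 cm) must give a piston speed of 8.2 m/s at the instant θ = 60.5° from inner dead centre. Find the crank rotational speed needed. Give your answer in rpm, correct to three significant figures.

For an in-line slider-crank, |v_piston| = rω|sinθ|·[1 + r cosθ/√(L² − r² sin²θ)].
With r = 0.0588 m, L = 0.2538 m, θ = 60.5°: the bracketed kinematic factor |dx/dθ| = 0.057138 m.
ω = v/|dx/dθ| = 8.2/0.057138 = 143.51 rad/s.
N = 60ω/(2π) = 1370.4 rpm.

1370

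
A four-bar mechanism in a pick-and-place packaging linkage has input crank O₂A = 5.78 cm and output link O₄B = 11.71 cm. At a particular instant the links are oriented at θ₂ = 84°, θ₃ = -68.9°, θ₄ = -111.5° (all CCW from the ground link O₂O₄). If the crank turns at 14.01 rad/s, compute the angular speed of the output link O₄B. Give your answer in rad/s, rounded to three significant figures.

ω₂ = 14.01 rad/s
Differentiating the loop-closure r₂e^{iθ₂}+r₃e^{iθ₃}=r₁+r₄e^{iθ₄} gives r₂ω₂e^{iθ₂}+r₃ω₃e^{iθ₃}=r₄ω₄e^{iθ₄}.
Eliminating the other unknown: ω₄ = r₂ω₂ sin(θ₂−θ₃) / [r₄ sin(θ₄−θ₃)].
Numerator sine = +0.45554; denominator sine = -0.67688.
Result = 0.0578·14.01·(+0.45554) / (0.1171·(-0.67688)) = -4.6541 rad/s; magnitude 4.6541 rad/s.

4.65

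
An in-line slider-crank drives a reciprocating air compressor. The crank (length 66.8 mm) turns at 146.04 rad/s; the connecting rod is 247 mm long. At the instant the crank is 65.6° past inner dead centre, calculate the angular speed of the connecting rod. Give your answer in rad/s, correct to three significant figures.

16.8

ω = 146 rad/s
The rod makes angle φ with the slider axis where L sinφ = r sinθ; differentiating, L cosφ·φ̇ = r ω cosθ.
L cosφ = √(L² − r² sin²θ) = 0.23939 m.
|ω_rod| = r ω |cosθ| / √(L² − r² sin²θ) = 0.0668·146·0.41310/0.23939 = 16.834 rad/s.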